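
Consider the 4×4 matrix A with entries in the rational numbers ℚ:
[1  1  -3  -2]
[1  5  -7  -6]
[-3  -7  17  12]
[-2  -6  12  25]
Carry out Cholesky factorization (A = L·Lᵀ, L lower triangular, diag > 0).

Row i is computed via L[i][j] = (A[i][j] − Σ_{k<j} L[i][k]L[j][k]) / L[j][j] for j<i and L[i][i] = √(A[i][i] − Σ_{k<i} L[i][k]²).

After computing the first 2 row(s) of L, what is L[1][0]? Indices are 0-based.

L[1][0] = 1

Step 1: L[0][0] = √(1) = 1.
  L[1][0] = (1) / L[0][0] = 1.
Step 2: L[1][1] = √(4) = 2.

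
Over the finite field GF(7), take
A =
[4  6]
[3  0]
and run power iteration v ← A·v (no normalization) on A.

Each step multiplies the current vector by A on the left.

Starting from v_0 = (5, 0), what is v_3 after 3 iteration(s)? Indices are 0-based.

v_0 = (5, 0).
v_1 = A·v_0 = (6, 1).
v_2 = A·v_1 = (2, 4).
v_3 = A·v_2 = (4, 6).

v_3 = (4, 6)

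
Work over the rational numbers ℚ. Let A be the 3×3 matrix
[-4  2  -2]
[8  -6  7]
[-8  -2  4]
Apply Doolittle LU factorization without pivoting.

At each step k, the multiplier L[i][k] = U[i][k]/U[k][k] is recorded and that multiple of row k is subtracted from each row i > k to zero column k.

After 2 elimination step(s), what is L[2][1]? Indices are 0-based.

L[2][1] = 3

Step 1: pivot at (0,0) is -4.
  row1 ← row1 − (-2)·row0  ⇒  L[1][0]=-2, U row1=(0, -2, 3)
  row2 ← row2 − (2)·row0  ⇒  L[2][0]=2, U row2=(0, -6, 8)
Step 2: pivot at (1,1) is -2.
  row2 ← row2 − (3)·row1  ⇒  L[2][1]=3, U row2=(0, 0, -1)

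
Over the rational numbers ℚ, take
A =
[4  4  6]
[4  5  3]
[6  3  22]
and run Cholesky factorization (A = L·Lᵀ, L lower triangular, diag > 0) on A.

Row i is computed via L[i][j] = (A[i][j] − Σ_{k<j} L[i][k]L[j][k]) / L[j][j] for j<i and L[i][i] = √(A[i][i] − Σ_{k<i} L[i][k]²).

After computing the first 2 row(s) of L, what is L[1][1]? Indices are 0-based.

L[1][1] = 1

Step 1: L[0][0] = √(4) = 2.
  L[1][0] = (4) / L[0][0] = 2.
Step 2: L[1][1] = √(1) = 1.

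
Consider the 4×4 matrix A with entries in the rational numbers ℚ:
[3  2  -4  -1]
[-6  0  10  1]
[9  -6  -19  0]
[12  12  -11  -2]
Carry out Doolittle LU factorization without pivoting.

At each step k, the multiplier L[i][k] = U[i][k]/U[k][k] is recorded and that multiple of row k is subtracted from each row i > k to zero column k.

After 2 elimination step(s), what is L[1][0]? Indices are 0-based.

L[1][0] = -2

[col 0] pivot 3
  R1 -= -2*R0 → (0, 4, 2, -1)  (L[1][0] := -2)
  R2 -= 3*R0 → (0, -12, -7, 3)  (L[2][0] := 3)
  R3 -= 4*R0 → (0, 4, 5, 2)  (L[3][0] := 4)
[col 1] pivot 4
  R2 -= -3*R1 → (0, 0, -1, 0)  (L[2][1] := -3)
  R3 -= 1*R1 → (0, 0, 3, 3)  (L[3][1] := 1)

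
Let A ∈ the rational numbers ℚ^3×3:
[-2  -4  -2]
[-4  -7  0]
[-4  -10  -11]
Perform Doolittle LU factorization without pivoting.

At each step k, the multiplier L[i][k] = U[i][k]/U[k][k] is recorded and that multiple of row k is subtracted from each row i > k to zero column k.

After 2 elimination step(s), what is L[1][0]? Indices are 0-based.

[col 0] pivot -2
  R1 -= 2*R0 → (0, 1, 4)  (L[1][0] := 2)
  R2 -= 2*R0 → (0, -2, -7)  (L[2][0] := 2)
[col 1] pivot 1
  R2 -= -2*R1 → (0, 0, 1)  (L[2][1] := -2)

L[1][0] = 2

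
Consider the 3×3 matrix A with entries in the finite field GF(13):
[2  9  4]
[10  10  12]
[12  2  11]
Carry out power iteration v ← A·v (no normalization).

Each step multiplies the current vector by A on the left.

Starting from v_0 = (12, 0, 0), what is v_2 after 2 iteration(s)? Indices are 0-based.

v_0 = (12, 0, 0).
v_1 = A·v_0 = (11, 3, 1).
v_2 = A·v_1 = (1, 9, 6).

v_2 = (1, 9, 6)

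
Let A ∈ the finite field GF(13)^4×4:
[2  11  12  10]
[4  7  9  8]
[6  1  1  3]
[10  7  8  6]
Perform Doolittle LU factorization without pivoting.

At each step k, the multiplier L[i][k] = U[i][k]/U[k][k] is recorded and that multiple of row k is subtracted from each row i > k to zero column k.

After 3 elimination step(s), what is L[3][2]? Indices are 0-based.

k=0: U[0][0]=2
  eliminate (1,0): mult=2, new row 1: (0, 11, 11, 1); set L[1][0]=2
  eliminate (2,0): mult=3, new row 2: (0, 7, 4, 12); set L[2][0]=3
  eliminate (3,0): mult=5, new row 3: (0, 4, 0, 8); set L[3][0]=5
k=1: U[1][1]=11
  eliminate (2,1): mult=3, new row 2: (0, 0, 10, 9); set L[2][1]=3
  eliminate (3,1): mult=11, new row 3: (0, 0, 9, 10); set L[3][1]=11
k=2: U[2][2]=10
  eliminate (3,2): mult=10, new row 3: (0, 0, 0, 11); set L[3][2]=10

L[3][2] = 10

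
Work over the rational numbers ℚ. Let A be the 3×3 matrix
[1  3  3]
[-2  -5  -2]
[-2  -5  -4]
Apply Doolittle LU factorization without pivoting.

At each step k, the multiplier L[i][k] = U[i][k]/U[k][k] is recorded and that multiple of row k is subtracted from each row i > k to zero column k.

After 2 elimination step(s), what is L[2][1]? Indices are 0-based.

L[2][1] = 1

Step 1: pivot at (0,0) is 1.
  row1 ← row1 − (-2)·row0  ⇒  L[1][0]=-2, U row1=(0, 1, 4)
  row2 ← row2 − (-2)·row0  ⇒  L[2][0]=-2, U row2=(0, 1, 2)
Step 2: pivot at (1,1) is 1.
  row2 ← row2 − (1)·row1  ⇒  L[2][1]=1, U row2=(0, 0, -2)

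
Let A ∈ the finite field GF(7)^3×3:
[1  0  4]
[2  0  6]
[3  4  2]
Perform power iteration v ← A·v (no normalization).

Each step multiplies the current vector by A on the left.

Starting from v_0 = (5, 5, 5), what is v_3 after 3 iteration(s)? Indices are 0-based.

v_0 = (5, 5, 5).
v_1 = A·v_0 = (4, 5, 3).
v_2 = A·v_1 = (2, 5, 3).
v_3 = A·v_2 = (0, 1, 4).

v_3 = (0, 1, 4)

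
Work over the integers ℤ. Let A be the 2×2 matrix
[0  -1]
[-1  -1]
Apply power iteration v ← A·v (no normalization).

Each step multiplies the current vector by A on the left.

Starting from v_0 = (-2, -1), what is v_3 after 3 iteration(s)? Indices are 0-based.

v_0 = (-2, -1).
v_1 = A·v_0 = (1, 3).
v_2 = A·v_1 = (-3, -4).
v_3 = A·v_2 = (4, 7).

v_3 = (4, 7)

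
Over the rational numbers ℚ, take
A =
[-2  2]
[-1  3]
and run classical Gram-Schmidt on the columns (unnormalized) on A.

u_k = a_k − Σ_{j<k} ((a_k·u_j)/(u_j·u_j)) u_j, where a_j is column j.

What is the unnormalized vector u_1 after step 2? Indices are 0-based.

u_1 = (-4/5, 8/5)

Step 1: u_0 = a_0 = (-2, -1).
Step 2: u_1 = a_1 − (-7/5)·u_0 = (-4/5, 8/5).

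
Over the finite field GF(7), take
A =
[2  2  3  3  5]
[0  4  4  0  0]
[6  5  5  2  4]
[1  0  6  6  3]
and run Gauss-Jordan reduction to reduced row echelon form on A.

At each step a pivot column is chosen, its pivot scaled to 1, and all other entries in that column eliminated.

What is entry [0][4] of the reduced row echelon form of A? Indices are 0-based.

M[0][4] = 1

pivot(0,0)=2: scale R0 → (1, 1, 5, 5, 6)
  clear (2,0): R2 −= (6)R0 → (0, 6, 3, 0, 3)
  clear (3,0): R3 −= (1)R0 → (0, 6, 1, 1, 4)
pivot(1,1)=4: scale R1 → (0, 1, 1, 0, 0)
  clear (0,1): R0 −= (1)R1 → (1, 0, 4, 5, 6)
  clear (2,1): R2 −= (6)R1 → (0, 0, 4, 0, 3)
  clear (3,1): R3 −= (6)R1 → (0, 0, 2, 1, 4)
pivot(2,2)=4: scale R2 → (0, 0, 1, 0, 6)
  clear (0,2): R0 −= (4)R2 → (1, 0, 0, 5, 3)
  clear (1,2): R1 −= (1)R2 → (0, 1, 0, 0, 1)
  clear (3,2): R3 −= (2)R2 → (0, 0, 0, 1, 6)
pivot(3,3)=1: scale R3 → (0, 0, 0, 1, 6)
  clear (0,3): R0 −= (5)R3 → (1, 0, 0, 0, 1)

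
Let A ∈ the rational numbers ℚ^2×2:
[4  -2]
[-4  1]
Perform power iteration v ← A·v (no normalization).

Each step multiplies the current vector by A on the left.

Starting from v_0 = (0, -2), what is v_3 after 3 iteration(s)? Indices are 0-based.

v_3 = (116, -98)

v_0 = (0, -2).
v_1 = A·v_0 = (4, -2).
v_2 = A·v_1 = (20, -18).
v_3 = A·v_2 = (116, -98).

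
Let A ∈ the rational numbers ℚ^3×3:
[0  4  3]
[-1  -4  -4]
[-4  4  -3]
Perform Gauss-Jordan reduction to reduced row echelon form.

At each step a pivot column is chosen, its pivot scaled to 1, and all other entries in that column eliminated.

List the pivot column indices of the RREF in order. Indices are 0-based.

pivot columns: 0, 1, 2

pivot(0,0): swap R0↔R1
pivot(0,0)=-1: scale R0 → (1, 4, 4)
  clear (2,0): R2 −= (-4)R0 → (0, 20, 13)
pivot(1,1)=4: scale R1 → (0, 1, 3/4)
  clear (0,1): R0 −= (4)R1 → (1, 0, 1)
  clear (2,1): R2 −= (20)R1 → (0, 0, -2)
pivot(2,2)=-2: scale R2 → (0, 0, 1)
  clear (0,2): R0 −= (1)R2 → (1, 0, 0)
  clear (1,2): R1 −= (3/4)R2 → (0, 1, 0)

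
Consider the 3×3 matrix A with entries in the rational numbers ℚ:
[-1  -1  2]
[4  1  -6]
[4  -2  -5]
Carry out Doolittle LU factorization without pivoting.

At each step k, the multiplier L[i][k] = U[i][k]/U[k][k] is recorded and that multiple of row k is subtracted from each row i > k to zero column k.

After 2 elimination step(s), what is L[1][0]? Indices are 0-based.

L[1][0] = -4

Step 1: pivot at (0,0) is -1.
  row1 ← row1 − (-4)·row0  ⇒  L[1][0]=-4, U row1=(0, -3, 2)
  row2 ← row2 − (-4)·row0  ⇒  L[2][0]=-4, U row2=(0, -6, 3)
Step 2: pivot at (1,1) is -3.
  row2 ← row2 − (2)·row1  ⇒  L[2][1]=2, U row2=(0, 0, -1)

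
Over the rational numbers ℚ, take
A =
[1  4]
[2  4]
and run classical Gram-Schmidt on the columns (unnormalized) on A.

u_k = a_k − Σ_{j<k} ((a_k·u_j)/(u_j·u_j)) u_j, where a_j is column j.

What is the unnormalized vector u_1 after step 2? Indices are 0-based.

u_1 = (8/5, -4/5)

Step 1: u_0 = a_0 = (1, 2).
Step 2: u_1 = a_1 − (12/5)·u_0 = (8/5, -4/5).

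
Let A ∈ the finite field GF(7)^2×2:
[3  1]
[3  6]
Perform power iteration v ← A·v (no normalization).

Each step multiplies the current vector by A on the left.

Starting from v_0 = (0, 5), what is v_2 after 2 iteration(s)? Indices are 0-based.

v_0 = (0, 5).
v_1 = A·v_0 = (5, 2).
v_2 = A·v_1 = (3, 6).

v_2 = (3, 6)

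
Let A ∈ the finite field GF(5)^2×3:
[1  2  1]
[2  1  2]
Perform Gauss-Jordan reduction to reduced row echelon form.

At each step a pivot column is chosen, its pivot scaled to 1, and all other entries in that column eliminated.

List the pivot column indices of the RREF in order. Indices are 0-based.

step 1: normalize row 0 (÷1) = (1, 2, 1)
  row 1: subtract 2×row0 = (0, 2, 0)
step 2: normalize row 1 (÷2) = (0, 1, 0)
  row 0: subtract 2×row1 = (1, 0, 1)

pivot columns: 0, 1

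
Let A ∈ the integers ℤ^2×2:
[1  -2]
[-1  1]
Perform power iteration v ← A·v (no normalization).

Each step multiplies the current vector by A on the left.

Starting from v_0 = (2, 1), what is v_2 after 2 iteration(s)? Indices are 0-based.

v_0 = (2, 1).
v_1 = A·v_0 = (0, -1).
v_2 = A·v_1 = (2, -1).

v_2 = (2, -1)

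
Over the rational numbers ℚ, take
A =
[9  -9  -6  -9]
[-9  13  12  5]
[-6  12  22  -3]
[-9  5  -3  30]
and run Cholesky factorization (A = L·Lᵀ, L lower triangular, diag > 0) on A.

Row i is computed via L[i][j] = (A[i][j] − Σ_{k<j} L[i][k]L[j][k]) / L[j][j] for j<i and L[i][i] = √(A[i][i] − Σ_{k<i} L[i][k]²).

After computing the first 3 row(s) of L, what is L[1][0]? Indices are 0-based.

L[1][0] = -3

Step 1: L[0][0] = √(9) = 3.
  L[1][0] = (-9) / L[0][0] = -3.
Step 2: L[1][1] = √(4) = 2.
  L[2][0] = (-6) / L[0][0] = -2.
  L[2][1] = (6) / L[1][1] = 3.
Step 3: L[2][2] = √(9) = 3.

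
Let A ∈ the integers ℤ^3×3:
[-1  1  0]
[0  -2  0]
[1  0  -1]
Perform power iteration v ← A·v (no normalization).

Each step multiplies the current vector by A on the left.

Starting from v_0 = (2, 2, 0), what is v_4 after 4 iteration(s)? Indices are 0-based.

v_4 = (-28, 32, 14)

v_0 = (2, 2, 0).
v_1 = A·v_0 = (0, -4, 2).
v_2 = A·v_1 = (-4, 8, -2).
v_3 = A·v_2 = (12, -16, -2).
v_4 = A·v_3 = (-28, 32, 14).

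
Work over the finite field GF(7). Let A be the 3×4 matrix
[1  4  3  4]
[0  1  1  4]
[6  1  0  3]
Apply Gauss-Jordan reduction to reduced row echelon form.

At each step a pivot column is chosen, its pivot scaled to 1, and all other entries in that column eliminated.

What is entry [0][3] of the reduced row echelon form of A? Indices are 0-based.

M[0][3] = 5

step 1: normalize row 0 (÷1) = (1, 4, 3, 4)
  row 2: subtract 6×row0 = (0, 5, 3, 0)
step 2: normalize row 1 (÷1) = (0, 1, 1, 4)
  row 0: subtract 4×row1 = (1, 0, 6, 2)
  row 2: subtract 5×row1 = (0, 0, 5, 1)
step 3: normalize row 2 (÷5) = (0, 0, 1, 3)
  row 0: subtract 6×row2 = (1, 0, 0, 5)
  row 1: subtract 1×row2 = (0, 1, 0, 1)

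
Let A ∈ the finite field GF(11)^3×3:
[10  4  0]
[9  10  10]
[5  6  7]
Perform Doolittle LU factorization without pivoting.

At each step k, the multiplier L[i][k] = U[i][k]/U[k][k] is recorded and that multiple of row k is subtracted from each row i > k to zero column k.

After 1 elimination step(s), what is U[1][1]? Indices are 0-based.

U[1][1] = 2

[col 0] pivot 10
  R1 -= 2*R0 → (0, 2, 10)  (L[1][0] := 2)
  R2 -= 6*R0 → (0, 4, 7)  (L[2][0] := 6)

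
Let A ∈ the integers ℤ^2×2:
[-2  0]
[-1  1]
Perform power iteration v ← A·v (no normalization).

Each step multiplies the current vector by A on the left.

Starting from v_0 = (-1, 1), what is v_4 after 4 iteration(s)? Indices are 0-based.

v_4 = (-16, -4)

v_0 = (-1, 1).
v_1 = A·v_0 = (2, 2).
v_2 = A·v_1 = (-4, 0).
v_3 = A·v_2 = (8, 4).
v_4 = A·v_3 = (-16, -4).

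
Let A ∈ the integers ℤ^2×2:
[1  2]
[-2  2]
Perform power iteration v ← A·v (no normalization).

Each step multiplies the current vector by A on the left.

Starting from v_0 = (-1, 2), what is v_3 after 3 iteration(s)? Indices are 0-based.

v_0 = (-1, 2).
v_1 = A·v_0 = (3, 6).
v_2 = A·v_1 = (15, 6).
v_3 = A·v_2 = (27, -18).

v_3 = (27, -18)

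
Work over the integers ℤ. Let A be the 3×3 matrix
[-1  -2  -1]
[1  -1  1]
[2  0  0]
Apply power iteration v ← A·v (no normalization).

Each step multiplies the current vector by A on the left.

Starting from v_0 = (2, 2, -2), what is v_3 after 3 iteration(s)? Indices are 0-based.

v_0 = (2, 2, -2).
v_1 = A·v_0 = (-4, -2, 4).
v_2 = A·v_1 = (4, 2, -8).
v_3 = A·v_2 = (0, -6, 8).

v_3 = (0, -6, 8)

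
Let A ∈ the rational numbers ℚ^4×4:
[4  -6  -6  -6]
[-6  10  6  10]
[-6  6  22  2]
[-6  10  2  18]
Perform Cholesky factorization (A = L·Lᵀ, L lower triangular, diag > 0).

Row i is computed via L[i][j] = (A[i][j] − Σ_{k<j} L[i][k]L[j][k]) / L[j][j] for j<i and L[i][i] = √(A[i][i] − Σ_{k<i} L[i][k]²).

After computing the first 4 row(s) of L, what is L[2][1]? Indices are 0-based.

Step 1: L[0][0] = √(4) = 2.
  L[1][0] = (-6) / L[0][0] = -3.
Step 2: L[1][1] = √(1) = 1.
  L[2][0] = (-6) / L[0][0] = -3.
  L[2][1] = (-3) / L[1][1] = -3.
Step 3: L[2][2] = √(4) = 2.
  L[3][0] = (-6) / L[0][0] = -3.
  L[3][1] = (1) / L[1][1] = 1.
  L[3][2] = (-4) / L[2][2] = -2.
Step 4: L[3][3] = √(4) = 2.

L[2][1] = -3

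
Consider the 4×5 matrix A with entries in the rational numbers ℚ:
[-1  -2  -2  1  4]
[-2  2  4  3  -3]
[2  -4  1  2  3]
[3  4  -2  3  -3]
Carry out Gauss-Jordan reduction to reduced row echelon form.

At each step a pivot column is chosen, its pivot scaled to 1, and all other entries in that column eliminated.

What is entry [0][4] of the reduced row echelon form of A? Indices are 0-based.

M[0][4] = -95/231

[1] R0 /= -1  ⇒  (1, 2, 2, -1, -4)
     R1 -= -2·R0  ⇒  (0, 6, 8, 1, -11)
     R2 -= 2·R0  ⇒  (0, -8, -3, 4, 11)
     R3 -= 3·R0  ⇒  (0, -2, -8, 6, 9)
[2] R1 /= 6  ⇒  (0, 1, 4/3, 1/6, -11/6)
     R0 -= 2·R1  ⇒  (1, 0, -2/3, -4/3, -1/3)
     R2 -= -8·R1  ⇒  (0, 0, 23/3, 16/3, -11/3)
     R3 -= -2·R1  ⇒  (0, 0, -16/3, 19/3, 16/3)
[3] R2 /= 23/3  ⇒  (0, 0, 1, 16/23, -11/23)
     R0 -= -2/3·R2  ⇒  (1, 0, 0, -20/23, -15/23)
     R1 -= 4/3·R2  ⇒  (0, 1, 0, -35/46, -55/46)
     R3 -= -16/3·R2  ⇒  (0, 0, 0, 231/23, 64/23)
[4] R3 /= 231/23  ⇒  (0, 0, 0, 1, 64/231)
     R0 -= -20/23·R3  ⇒  (1, 0, 0, 0, -95/231)
     R1 -= -35/46·R3  ⇒  (0, 1, 0, 0, -65/66)
     R2 -= 16/23·R3  ⇒  (0, 0, 1, 0, -155/231)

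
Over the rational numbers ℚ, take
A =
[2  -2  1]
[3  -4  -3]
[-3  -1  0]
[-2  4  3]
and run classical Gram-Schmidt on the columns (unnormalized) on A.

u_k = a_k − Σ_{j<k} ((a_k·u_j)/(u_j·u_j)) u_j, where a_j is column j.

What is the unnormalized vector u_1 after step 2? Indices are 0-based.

u_1 = (-5/13, -41/26, -89/26, 31/13)

Step 1: u_0 = a_0 = (2, 3, -3, -2).
Step 2: u_1 = a_1 − (-21/26)·u_0 = (-5/13, -41/26, -89/26, 31/13).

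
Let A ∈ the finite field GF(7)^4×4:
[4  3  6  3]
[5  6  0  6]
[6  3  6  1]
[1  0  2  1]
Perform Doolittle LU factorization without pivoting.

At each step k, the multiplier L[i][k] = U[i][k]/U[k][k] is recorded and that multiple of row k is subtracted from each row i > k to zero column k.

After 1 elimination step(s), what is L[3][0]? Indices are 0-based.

L[3][0] = 2

k=0: U[0][0]=4
  eliminate (1,0): mult=3, new row 1: (0, 4, 3, 4); set L[1][0]=3
  eliminate (2,0): mult=5, new row 2: (0, 2, 4, 0); set L[2][0]=5
  eliminate (3,0): mult=2, new row 3: (0, 1, 4, 2); set L[3][0]=2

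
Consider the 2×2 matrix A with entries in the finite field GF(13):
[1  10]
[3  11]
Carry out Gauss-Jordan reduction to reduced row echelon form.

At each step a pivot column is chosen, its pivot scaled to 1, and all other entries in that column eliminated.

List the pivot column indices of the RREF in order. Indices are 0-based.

pivot(0,0)=1: scale R0 → (1, 10)
  clear (1,0): R1 −= (3)R0 → (0, 7)
pivot(1,1)=7: scale R1 → (0, 1)
  clear (0,1): R0 −= (10)R1 → (1, 0)

pivot columns: 0, 1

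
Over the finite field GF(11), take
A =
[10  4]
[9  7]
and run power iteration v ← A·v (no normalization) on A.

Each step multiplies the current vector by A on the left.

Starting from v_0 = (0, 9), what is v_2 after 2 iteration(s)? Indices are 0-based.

v_2 = (7, 6)

v_0 = (0, 9).
v_1 = A·v_0 = (3, 8).
v_2 = A·v_1 = (7, 6).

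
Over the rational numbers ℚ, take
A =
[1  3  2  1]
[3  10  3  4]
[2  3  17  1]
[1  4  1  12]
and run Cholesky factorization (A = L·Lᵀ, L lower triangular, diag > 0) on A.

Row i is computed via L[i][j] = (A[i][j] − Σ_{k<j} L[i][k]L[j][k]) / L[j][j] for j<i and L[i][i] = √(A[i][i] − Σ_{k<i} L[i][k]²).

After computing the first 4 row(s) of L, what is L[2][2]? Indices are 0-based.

Step 1: L[0][0] = √(1) = 1.
  L[1][0] = (3) / L[0][0] = 3.
Step 2: L[1][1] = √(1) = 1.
  L[2][0] = (2) / L[0][0] = 2.
  L[2][1] = (-3) / L[1][1] = -3.
Step 3: L[2][2] = √(4) = 2.
  L[3][0] = (1) / L[0][0] = 1.
  L[3][1] = (1) / L[1][1] = 1.
  L[3][2] = (2) / L[2][2] = 1.
Step 4: L[3][3] = √(9) = 3.

L[2][2] = 2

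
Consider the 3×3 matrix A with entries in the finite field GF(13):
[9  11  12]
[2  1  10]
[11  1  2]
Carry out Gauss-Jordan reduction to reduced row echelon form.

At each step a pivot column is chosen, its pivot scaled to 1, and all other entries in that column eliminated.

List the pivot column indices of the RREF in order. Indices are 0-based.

pivot columns: 0, 1, 2

[1] R0 /= 9  ⇒  (1, 7, 10)
     R1 -= 2·R0  ⇒  (0, 0, 3)
     R2 -= 11·R0  ⇒  (0, 2, 9)
[2] R1 <-> R2
[2] R1 /= 2  ⇒  (0, 1, 11)
     R0 -= 7·R1  ⇒  (1, 0, 11)
[3] R2 /= 3  ⇒  (0, 0, 1)
     R0 -= 11·R2  ⇒  (1, 0, 0)
     R1 -= 11·R2  ⇒  (0, 1, 0)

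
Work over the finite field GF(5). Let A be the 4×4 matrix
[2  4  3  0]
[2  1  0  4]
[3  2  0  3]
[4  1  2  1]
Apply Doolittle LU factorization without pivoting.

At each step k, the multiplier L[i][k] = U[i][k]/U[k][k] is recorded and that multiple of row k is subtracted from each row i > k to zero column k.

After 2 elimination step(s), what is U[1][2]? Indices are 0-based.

U[1][2] = 2

[col 0] pivot 2
  R1 -= 1*R0 → (0, 2, 2, 4)  (L[1][0] := 1)
  R2 -= 4*R0 → (0, 1, 3, 3)  (L[2][0] := 4)
  R3 -= 2*R0 → (0, 3, 1, 1)  (L[3][0] := 2)
[col 1] pivot 2
  R2 -= 3*R1 → (0, 0, 2, 1)  (L[2][1] := 3)
  R3 -= 4*R1 → (0, 0, 3, 0)  (L[3][1] := 4)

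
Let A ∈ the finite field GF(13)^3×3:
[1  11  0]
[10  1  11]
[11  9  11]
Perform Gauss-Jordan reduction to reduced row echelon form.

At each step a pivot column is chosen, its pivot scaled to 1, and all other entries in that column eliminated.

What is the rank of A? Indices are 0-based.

step 1: normalize row 0 (÷1) = (1, 11, 0)
  row 1: subtract 10×row0 = (0, 8, 11)
  row 2: subtract 11×row0 = (0, 5, 11)
step 2: normalize row 1 (÷8) = (0, 1, 3)
  row 0: subtract 11×row1 = (1, 0, 6)
  row 2: subtract 5×row1 = (0, 0, 9)
step 3: normalize row 2 (÷9) = (0, 0, 1)
  row 0: subtract 6×row2 = (1, 0, 0)
  row 1: subtract 3×row2 = (0, 1, 0)

rank = 3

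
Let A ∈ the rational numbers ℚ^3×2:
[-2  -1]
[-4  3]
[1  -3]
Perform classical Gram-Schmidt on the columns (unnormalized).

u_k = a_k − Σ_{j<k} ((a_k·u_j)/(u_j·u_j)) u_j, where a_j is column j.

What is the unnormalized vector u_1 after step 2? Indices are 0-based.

u_1 = (-47/21, 11/21, -50/21)

Step 1: u_0 = a_0 = (-2, -4, 1).
Step 2: u_1 = a_1 − (-13/21)·u_0 = (-47/21, 11/21, -50/21).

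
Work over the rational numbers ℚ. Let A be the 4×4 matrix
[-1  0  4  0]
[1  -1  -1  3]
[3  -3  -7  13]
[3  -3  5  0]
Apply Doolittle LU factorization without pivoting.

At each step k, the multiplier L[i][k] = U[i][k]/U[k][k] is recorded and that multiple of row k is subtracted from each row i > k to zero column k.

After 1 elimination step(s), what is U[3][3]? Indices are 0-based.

k=0: U[0][0]=-1
  eliminate (1,0): mult=-1, new row 1: (0, -1, 3, 3); set L[1][0]=-1
  eliminate (2,0): mult=-3, new row 2: (0, -3, 5, 13); set L[2][0]=-3
  eliminate (3,0): mult=-3, new row 3: (0, -3, 17, 0); set L[3][0]=-3

U[3][3] = 0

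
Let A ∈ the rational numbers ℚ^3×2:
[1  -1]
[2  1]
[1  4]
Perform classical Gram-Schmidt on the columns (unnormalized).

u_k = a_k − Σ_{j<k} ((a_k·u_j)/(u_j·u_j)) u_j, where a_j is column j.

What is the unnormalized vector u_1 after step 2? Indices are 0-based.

Step 1: u_0 = a_0 = (1, 2, 1).
Step 2: u_1 = a_1 − (5/6)·u_0 = (-11/6, -2/3, 19/6).

u_1 = (-11/6, -2/3, 19/6)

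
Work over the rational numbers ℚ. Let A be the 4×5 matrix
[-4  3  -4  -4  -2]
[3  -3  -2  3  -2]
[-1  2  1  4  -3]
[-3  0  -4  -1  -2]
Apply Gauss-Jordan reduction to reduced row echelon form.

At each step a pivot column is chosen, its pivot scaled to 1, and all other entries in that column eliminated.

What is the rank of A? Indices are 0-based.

pivot(0,0)=-4: scale R0 → (1, -3/4, 1, 1, 1/2)
  clear (1,0): R1 −= (3)R0 → (0, -3/4, -5, 0, -7/2)
  clear (2,0): R2 −= (-1)R0 → (0, 5/4, 2, 5, -5/2)
  clear (3,0): R3 −= (-3)R0 → (0, -9/4, -1, 2, -1/2)
pivot(1,1)=-3/4: scale R1 → (0, 1, 20/3, 0, 14/3)
  clear (0,1): R0 −= (-3/4)R1 → (1, 0, 6, 1, 4)
  clear (2,1): R2 −= (5/4)R1 → (0, 0, -19/3, 5, -25/3)
  clear (3,1): R3 −= (-9/4)R1 → (0, 0, 14, 2, 10)
pivot(2,2)=-19/3: scale R2 → (0, 0, 1, -15/19, 25/19)
  clear (0,2): R0 −= (6)R2 → (1, 0, 0, 109/19, -74/19)
  clear (1,2): R1 −= (20/3)R2 → (0, 1, 0, 100/19, -78/19)
  clear (3,2): R3 −= (14)R2 → (0, 0, 0, 248/19, -160/19)
pivot(3,3)=248/19: scale R3 → (0, 0, 0, 1, -20/31)
  clear (0,3): R0 −= (109/19)R3 → (1, 0, 0, 0, -6/31)
  clear (1,3): R1 −= (100/19)R3 → (0, 1, 0, 0, -22/31)
  clear (2,3): R2 −= (-15/19)R3 → (0, 0, 1, 0, 25/31)

rank = 4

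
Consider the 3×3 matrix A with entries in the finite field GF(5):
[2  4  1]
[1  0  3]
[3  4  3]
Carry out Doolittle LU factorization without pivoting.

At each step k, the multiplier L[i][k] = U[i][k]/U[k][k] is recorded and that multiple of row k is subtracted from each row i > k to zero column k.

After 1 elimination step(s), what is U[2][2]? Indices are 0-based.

Step 1: pivot at (0,0) is 2.
  row1 ← row1 − (3)·row0  ⇒  L[1][0]=3, U row1=(0, 3, 0)
  row2 ← row2 − (4)·row0  ⇒  L[2][0]=4, U row2=(0, 3, 4)

U[2][2] = 4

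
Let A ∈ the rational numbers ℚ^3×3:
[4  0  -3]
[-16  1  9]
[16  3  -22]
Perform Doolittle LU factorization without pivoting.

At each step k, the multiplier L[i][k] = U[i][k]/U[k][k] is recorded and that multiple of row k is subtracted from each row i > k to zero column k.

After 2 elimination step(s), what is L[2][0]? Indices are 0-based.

L[2][0] = 4

k=0: U[0][0]=4
  eliminate (1,0): mult=-4, new row 1: (0, 1, -3); set L[1][0]=-4
  eliminate (2,0): mult=4, new row 2: (0, 3, -10); set L[2][0]=4
k=1: U[1][1]=1
  eliminate (2,1): mult=3, new row 2: (0, 0, -1); set L[2][1]=3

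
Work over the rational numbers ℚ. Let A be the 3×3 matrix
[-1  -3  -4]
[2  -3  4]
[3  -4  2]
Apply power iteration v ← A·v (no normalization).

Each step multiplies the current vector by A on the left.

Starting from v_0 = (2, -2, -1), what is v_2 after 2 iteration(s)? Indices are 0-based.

v_2 = (-74, 46, 24)

v_0 = (2, -2, -1).
v_1 = A·v_0 = (8, 6, 12).
v_2 = A·v_1 = (-74, 46, 24).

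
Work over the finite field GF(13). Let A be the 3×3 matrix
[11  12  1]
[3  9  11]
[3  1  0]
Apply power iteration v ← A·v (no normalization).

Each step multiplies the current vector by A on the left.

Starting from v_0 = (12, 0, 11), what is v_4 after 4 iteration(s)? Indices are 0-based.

v_4 = (11, 12, 12)

v_0 = (12, 0, 11).
v_1 = A·v_0 = (0, 1, 10).
v_2 = A·v_1 = (9, 2, 1).
v_3 = A·v_2 = (7, 4, 3).
v_4 = A·v_3 = (11, 12, 12).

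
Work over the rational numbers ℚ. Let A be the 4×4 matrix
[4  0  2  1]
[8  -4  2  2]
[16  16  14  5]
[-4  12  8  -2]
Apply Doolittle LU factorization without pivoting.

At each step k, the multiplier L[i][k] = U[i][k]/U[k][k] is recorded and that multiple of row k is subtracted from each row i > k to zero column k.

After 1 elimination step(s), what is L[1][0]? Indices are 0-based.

[col 0] pivot 4
  R1 -= 2*R0 → (0, -4, -2, 0)  (L[1][0] := 2)
  R2 -= 4*R0 → (0, 16, 6, 1)  (L[2][0] := 4)
  R3 -= -1*R0 → (0, 12, 10, -1)  (L[3][0] := -1)

L[1][0] = 2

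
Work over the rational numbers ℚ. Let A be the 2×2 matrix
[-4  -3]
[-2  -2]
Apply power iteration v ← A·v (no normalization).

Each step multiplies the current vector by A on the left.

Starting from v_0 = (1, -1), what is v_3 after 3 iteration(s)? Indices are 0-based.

v_3 = (-22, -12)

v_0 = (1, -1).
v_1 = A·v_0 = (-1, 0).
v_2 = A·v_1 = (4, 2).
v_3 = A·v_2 = (-22, -12).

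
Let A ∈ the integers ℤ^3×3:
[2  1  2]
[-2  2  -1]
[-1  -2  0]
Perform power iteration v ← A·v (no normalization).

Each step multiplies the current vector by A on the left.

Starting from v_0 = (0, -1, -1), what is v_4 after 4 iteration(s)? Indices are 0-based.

v_4 = (15, -1, -16)

v_0 = (0, -1, -1).
v_1 = A·v_0 = (-3, -1, 2).
v_2 = A·v_1 = (-3, 2, 5).
v_3 = A·v_2 = (6, 5, -1).
v_4 = A·v_3 = (15, -1, -16).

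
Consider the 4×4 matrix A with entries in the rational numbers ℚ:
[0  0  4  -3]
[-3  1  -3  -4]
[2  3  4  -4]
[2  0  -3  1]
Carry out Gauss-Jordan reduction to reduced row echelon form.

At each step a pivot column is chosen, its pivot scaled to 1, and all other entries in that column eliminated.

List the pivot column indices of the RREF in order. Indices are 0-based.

pivot columns: 0, 1, 2, 3

[1] R0 <-> R1
[1] R0 /= -3  ⇒  (1, -1/3, 1, 4/3)
     R2 -= 2·R0  ⇒  (0, 11/3, 2, -20/3)
     R3 -= 2·R0  ⇒  (0, 2/3, -5, -5/3)
[2] R1 <-> R2
[2] R1 /= 11/3  ⇒  (0, 1, 6/11, -20/11)
     R0 -= -1/3·R1  ⇒  (1, 0, 13/11, 8/11)
     R3 -= 2/3·R1  ⇒  (0, 0, -59/11, -5/11)
[3] R2 /= 4  ⇒  (0, 0, 1, -3/4)
     R0 -= 13/11·R2  ⇒  (1, 0, 0, 71/44)
     R1 -= 6/11·R2  ⇒  (0, 1, 0, -31/22)
     R3 -= -59/11·R2  ⇒  (0, 0, 0, -197/44)
[4] R3 /= -197/44  ⇒  (0, 0, 0, 1)
     R0 -= 71/44·R3  ⇒  (1, 0, 0, 0)
     R1 -= -31/22·R3  ⇒  (0, 1, 0, 0)
     R2 -= -3/4·R3  ⇒  (0, 0, 1, 0)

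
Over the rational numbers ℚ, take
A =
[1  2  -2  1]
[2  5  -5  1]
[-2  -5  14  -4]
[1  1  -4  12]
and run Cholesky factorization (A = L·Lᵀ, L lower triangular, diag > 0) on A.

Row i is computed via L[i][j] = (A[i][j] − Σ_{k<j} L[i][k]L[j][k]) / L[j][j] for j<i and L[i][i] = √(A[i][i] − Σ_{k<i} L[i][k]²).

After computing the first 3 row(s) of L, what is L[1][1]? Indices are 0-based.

Step 1: L[0][0] = √(1) = 1.
  L[1][0] = (2) / L[0][0] = 2.
Step 2: L[1][1] = √(1) = 1.
  L[2][0] = (-2) / L[0][0] = -2.
  L[2][1] = (-1) / L[1][1] = -1.
Step 3: L[2][2] = √(9) = 3.

L[1][1] = 1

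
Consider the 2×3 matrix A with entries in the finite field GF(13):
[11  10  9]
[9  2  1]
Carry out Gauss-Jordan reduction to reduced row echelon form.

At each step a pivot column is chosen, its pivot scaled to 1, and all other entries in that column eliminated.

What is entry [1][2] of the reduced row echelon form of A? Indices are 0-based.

pivot(0,0)=11: scale R0 → (1, 8, 2)
  clear (1,0): R1 −= (9)R0 → (0, 8, 9)
pivot(1,1)=8: scale R1 → (0, 1, 6)
  clear (0,1): R0 −= (8)R1 → (1, 0, 6)

M[1][2] = 6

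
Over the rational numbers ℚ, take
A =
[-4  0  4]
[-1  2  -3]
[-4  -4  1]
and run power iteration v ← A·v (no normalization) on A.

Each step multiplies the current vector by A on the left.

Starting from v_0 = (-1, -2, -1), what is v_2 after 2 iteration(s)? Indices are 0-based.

v_0 = (-1, -2, -1).
v_1 = A·v_0 = (0, 0, 11).
v_2 = A·v_1 = (44, -33, 11).

v_2 = (44, -33, 11)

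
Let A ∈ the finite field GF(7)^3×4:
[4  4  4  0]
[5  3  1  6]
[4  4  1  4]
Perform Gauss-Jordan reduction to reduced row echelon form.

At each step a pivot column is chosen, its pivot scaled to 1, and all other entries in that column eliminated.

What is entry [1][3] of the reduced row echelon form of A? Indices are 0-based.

pivot(0,0)=4: scale R0 → (1, 1, 1, 0)
  clear (1,0): R1 −= (5)R0 → (0, 5, 3, 6)
  clear (2,0): R2 −= (4)R0 → (0, 0, 4, 4)
pivot(1,1)=5: scale R1 → (0, 1, 2, 4)
  clear (0,1): R0 −= (1)R1 → (1, 0, 6, 3)
pivot(2,2)=4: scale R2 → (0, 0, 1, 1)
  clear (0,2): R0 −= (6)R2 → (1, 0, 0, 4)
  clear (1,2): R1 −= (2)R2 → (0, 1, 0, 2)

M[1][3] = 2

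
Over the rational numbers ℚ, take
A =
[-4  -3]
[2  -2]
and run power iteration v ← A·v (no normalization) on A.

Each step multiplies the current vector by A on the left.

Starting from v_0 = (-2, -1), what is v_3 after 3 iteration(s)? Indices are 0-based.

v_0 = (-2, -1).
v_1 = A·v_0 = (11, -2).
v_2 = A·v_1 = (-38, 26).
v_3 = A·v_2 = (74, -128).

v_3 = (74, -128)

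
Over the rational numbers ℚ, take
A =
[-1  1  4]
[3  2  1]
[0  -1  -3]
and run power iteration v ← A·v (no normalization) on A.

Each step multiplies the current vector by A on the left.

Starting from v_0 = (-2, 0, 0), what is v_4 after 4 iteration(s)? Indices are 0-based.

v_0 = (-2, 0, 0).
v_1 = A·v_0 = (2, -6, 0).
v_2 = A·v_1 = (-8, -6, 6).
v_3 = A·v_2 = (26, -30, -12).
v_4 = A·v_3 = (-104, 6, 66).

v_4 = (-104, 6, 66)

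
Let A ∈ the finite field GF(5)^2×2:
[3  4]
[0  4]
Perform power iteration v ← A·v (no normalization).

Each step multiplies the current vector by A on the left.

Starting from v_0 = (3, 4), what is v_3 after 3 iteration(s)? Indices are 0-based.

v_3 = (3, 1)

v_0 = (3, 4).
v_1 = A·v_0 = (0, 1).
v_2 = A·v_1 = (4, 4).
v_3 = A·v_2 = (3, 1).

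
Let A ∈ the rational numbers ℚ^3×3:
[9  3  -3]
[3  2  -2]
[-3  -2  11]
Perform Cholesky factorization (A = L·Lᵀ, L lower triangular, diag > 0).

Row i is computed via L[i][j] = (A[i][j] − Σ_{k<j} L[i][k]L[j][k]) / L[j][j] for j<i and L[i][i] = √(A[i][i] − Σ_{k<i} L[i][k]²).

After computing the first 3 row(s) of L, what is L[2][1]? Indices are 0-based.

L[2][1] = -1

Step 1: L[0][0] = √(9) = 3.
  L[1][0] = (3) / L[0][0] = 1.
Step 2: L[1][1] = √(1) = 1.
  L[2][0] = (-3) / L[0][0] = -1.
  L[2][1] = (-1) / L[1][1] = -1.
Step 3: L[2][2] = √(9) = 3.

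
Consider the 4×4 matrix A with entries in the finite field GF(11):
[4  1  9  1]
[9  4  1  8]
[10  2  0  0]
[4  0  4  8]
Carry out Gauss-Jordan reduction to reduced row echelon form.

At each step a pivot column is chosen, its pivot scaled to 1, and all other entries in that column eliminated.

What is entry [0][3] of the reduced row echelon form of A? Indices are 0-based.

M[0][3] = 5

step 1: normalize row 0 (÷4) = (1, 3, 5, 3)
  row 1: subtract 9×row0 = (0, 10, 0, 3)
  row 2: subtract 10×row0 = (0, 5, 5, 3)
  row 3: subtract 4×row0 = (0, 10, 6, 7)
step 2: normalize row 1 (÷10) = (0, 1, 0, 8)
  row 0: subtract 3×row1 = (1, 0, 5, 1)
  row 2: subtract 5×row1 = (0, 0, 5, 7)
  row 3: subtract 10×row1 = (0, 0, 6, 4)
step 3: normalize row 2 (÷5) = (0, 0, 1, 8)
  row 0: subtract 5×row2 = (1, 0, 0, 5)
  row 3: subtract 6×row2 = (0, 0, 0, 0)
skip col 3 (zero from row 3)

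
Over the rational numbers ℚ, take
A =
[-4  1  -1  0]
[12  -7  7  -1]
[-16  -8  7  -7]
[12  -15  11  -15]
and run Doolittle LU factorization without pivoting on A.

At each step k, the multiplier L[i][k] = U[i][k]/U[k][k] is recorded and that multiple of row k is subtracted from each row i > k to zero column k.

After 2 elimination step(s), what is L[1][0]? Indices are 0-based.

L[1][0] = -3

[col 0] pivot -4
  R1 -= -3*R0 → (0, -4, 4, -1)  (L[1][0] := -3)
  R2 -= 4*R0 → (0, -12, 11, -7)  (L[2][0] := 4)
  R3 -= -3*R0 → (0, -12, 8, -15)  (L[3][0] := -3)
[col 1] pivot -4
  R2 -= 3*R1 → (0, 0, -1, -4)  (L[2][1] := 3)
  R3 -= 3*R1 → (0, 0, -4, -12)  (L[3][1] := 3)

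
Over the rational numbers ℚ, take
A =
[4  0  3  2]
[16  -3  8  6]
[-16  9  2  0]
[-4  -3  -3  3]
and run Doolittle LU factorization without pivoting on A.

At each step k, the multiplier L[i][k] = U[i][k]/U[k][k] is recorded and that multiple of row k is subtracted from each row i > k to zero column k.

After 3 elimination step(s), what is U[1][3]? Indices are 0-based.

U[1][3] = -2

[col 0] pivot 4
  R1 -= 4*R0 → (0, -3, -4, -2)  (L[1][0] := 4)
  R2 -= -4*R0 → (0, 9, 14, 8)  (L[2][0] := -4)
  R3 -= -1*R0 → (0, -3, 0, 5)  (L[3][0] := -1)
[col 1] pivot -3
  R2 -= -3*R1 → (0, 0, 2, 2)  (L[2][1] := -3)
  R3 -= 1*R1 → (0, 0, 4, 7)  (L[3][1] := 1)
[col 2] pivot 2
  R3 -= 2*R2 → (0, 0, 0, 3)  (L[3][2] := 2)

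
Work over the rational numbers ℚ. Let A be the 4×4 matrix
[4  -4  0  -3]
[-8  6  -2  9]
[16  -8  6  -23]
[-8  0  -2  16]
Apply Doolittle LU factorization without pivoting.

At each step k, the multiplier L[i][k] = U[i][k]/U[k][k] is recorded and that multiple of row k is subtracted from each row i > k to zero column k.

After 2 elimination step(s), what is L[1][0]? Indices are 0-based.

Step 1: pivot at (0,0) is 4.
  row1 ← row1 − (-2)·row0  ⇒  L[1][0]=-2, U row1=(0, -2, -2, 3)
  row2 ← row2 − (4)·row0  ⇒  L[2][0]=4, U row2=(0, 8, 6, -11)
  row3 ← row3 − (-2)·row0  ⇒  L[3][0]=-2, U row3=(0, -8, -2, 10)
Step 2: pivot at (1,1) is -2.
  row2 ← row2 − (-4)·row1  ⇒  L[2][1]=-4, U row2=(0, 0, -2, 1)
  row3 ← row3 − (4)·row1  ⇒  L[3][1]=4, U row3=(0, 0, 6, -2)

L[1][0] = -2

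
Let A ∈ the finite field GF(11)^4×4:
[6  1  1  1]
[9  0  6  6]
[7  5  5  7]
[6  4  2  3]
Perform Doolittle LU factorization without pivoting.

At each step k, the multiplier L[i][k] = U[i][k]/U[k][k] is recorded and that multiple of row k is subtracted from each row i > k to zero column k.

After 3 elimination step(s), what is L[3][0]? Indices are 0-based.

[col 0] pivot 6
  R1 -= 7*R0 → (0, 4, 10, 10)  (L[1][0] := 7)
  R2 -= 3*R0 → (0, 2, 2, 4)  (L[2][0] := 3)
  R3 -= 1*R0 → (0, 3, 1, 2)  (L[3][0] := 1)
[col 1] pivot 4
  R2 -= 6*R1 → (0, 0, 8, 10)  (L[2][1] := 6)
  R3 -= 9*R1 → (0, 0, 10, 0)  (L[3][1] := 9)
[col 2] pivot 8
  R3 -= 4*R2 → (0, 0, 0, 4)  (L[3][2] := 4)

L[3][0] = 1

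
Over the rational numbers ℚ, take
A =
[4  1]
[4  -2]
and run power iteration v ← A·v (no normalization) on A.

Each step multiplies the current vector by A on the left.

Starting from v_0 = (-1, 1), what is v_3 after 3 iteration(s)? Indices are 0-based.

v_0 = (-1, 1).
v_1 = A·v_0 = (-3, -6).
v_2 = A·v_1 = (-18, 0).
v_3 = A·v_2 = (-72, -72).

v_3 = (-72, -72)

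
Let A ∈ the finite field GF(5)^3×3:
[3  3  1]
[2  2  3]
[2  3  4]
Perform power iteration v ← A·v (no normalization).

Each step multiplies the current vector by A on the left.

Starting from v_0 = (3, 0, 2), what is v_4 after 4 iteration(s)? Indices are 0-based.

v_4 = (4, 0, 0)

v_0 = (3, 0, 2).
v_1 = A·v_0 = (1, 2, 4).
v_2 = A·v_1 = (3, 3, 4).
v_3 = A·v_2 = (2, 4, 1).
v_4 = A·v_3 = (4, 0, 0).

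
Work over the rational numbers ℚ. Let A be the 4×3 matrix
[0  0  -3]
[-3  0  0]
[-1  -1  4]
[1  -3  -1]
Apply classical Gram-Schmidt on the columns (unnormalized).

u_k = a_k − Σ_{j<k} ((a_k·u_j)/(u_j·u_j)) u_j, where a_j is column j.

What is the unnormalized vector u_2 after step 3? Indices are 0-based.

Step 1: u_0 = a_0 = (0, -3, -1, 1).
Step 2: u_1 = a_1 − (-2/11)·u_0 = (0, -6/11, -13/11, -31/11).
Step 3: u_2 = a_2 − (-5/11)·u_0 − (-21/106)·u_1 = (-3, -78/53, 351/106, -117/106).

u_2 = (-3, -78/53, 351/106, -117/106)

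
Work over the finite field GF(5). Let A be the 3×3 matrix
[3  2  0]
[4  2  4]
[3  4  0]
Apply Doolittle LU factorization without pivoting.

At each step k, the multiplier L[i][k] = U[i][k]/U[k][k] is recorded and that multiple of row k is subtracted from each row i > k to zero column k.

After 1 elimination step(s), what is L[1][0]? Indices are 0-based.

L[1][0] = 3

[col 0] pivot 3
  R1 -= 3*R0 → (0, 1, 4)  (L[1][0] := 3)
  R2 -= 1*R0 → (0, 2, 0)  (L[2][0] := 1)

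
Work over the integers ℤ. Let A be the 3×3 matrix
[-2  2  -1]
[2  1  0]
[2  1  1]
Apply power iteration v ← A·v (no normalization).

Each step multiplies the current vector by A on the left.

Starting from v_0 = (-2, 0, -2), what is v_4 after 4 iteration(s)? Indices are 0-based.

v_0 = (-2, 0, -2).
v_1 = A·v_0 = (6, -4, -6).
v_2 = A·v_1 = (-14, 8, 2).
v_3 = A·v_2 = (42, -20, -18).
v_4 = A·v_3 = (-106, 64, 46).

v_4 = (-106, 64, 46)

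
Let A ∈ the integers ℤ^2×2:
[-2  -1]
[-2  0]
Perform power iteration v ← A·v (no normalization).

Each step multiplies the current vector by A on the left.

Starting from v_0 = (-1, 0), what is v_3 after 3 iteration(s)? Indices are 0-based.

v_0 = (-1, 0).
v_1 = A·v_0 = (2, 2).
v_2 = A·v_1 = (-6, -4).
v_3 = A·v_2 = (16, 12).

v_3 = (16, 12)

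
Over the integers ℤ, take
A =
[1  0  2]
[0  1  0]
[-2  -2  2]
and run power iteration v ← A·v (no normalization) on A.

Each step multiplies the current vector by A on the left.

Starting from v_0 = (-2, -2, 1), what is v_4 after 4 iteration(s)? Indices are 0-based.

v_4 = (92, -2, -108)

v_0 = (-2, -2, 1).
v_1 = A·v_0 = (0, -2, 10).
v_2 = A·v_1 = (20, -2, 24).
v_3 = A·v_2 = (68, -2, 12).
v_4 = A·v_3 = (92, -2, -108).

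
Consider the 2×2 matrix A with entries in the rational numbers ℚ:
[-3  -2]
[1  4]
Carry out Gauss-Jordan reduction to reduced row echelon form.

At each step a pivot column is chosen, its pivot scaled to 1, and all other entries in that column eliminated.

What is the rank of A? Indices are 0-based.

step 1: normalize row 0 (÷-3) = (1, 2/3)
  row 1: subtract 1×row0 = (0, 10/3)
step 2: normalize row 1 (÷10/3) = (0, 1)
  row 0: subtract 2/3×row1 = (1, 0)

rank = 2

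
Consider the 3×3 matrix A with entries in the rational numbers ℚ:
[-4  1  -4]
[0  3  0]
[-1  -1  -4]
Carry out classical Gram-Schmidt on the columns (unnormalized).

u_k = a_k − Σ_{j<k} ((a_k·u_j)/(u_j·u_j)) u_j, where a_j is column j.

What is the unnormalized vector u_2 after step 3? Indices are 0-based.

u_2 = (54/89, -90/89, -216/89)

Step 1: u_0 = a_0 = (-4, 0, -1).
Step 2: u_1 = a_1 − (-3/17)·u_0 = (5/17, 3, -20/17).
Step 3: u_2 = a_2 − (20/17)·u_0 − (30/89)·u_1 = (54/89, -90/89, -216/89).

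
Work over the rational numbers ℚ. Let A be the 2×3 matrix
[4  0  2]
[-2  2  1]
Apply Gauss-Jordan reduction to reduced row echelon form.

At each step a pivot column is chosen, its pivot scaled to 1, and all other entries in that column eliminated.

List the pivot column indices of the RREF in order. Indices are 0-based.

pivot columns: 0, 1

step 1: normalize row 0 (÷4) = (1, 0, 1/2)
  row 1: subtract -2×row0 = (0, 2, 2)
step 2: normalize row 1 (÷2) = (0, 1, 1)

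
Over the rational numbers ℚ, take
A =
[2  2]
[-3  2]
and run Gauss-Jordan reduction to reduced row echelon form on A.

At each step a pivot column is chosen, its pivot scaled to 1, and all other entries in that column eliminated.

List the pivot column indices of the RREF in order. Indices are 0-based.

pivot columns: 0, 1

pivot(0,0)=2: scale R0 → (1, 1)
  clear (1,0): R1 −= (-3)R0 → (0, 5)
pivot(1,1)=5: scale R1 → (0, 1)
  clear (0,1): R0 −= (1)R1 → (1, 0)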